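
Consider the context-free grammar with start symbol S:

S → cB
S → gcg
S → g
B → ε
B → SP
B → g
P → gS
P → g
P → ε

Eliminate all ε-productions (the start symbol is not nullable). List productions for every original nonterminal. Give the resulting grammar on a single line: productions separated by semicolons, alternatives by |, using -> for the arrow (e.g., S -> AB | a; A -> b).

Nullable set: {B, P}.
S -> cB: B nullable, giving c | cB.
Drop B -> ε.
B -> SP: P nullable, giving S | SP.
Drop P -> ε.
Unchanged (no nullable symbols): S -> g; S -> gcg; B -> g; P -> g; P -> gS.

S -> c | g | cB | gcg; B -> S | g | SP; P -> g | gS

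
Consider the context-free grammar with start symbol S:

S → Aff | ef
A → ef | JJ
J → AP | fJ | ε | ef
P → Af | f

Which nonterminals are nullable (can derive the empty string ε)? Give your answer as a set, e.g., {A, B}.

Directly nullable (have an ε-rule): {J}.
A is nullable via A -> JJ (every symbol on the right is already known nullable).
Not nullable: P, S — each has a terminal in every rule's right-hand side or depends on a non-nullable symbol.

{A, J}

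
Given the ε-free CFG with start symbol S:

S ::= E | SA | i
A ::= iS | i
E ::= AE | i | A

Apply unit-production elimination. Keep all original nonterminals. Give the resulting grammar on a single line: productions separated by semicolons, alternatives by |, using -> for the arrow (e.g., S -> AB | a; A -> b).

S -> i | AE | SA | iS; A -> i | iS; E -> i | AE | iS

Unit productions: E->A, S->E.
Unit pairs (A ⇒* B via units): (E,A), (S,A), (S,E).
S: inherits non-unit rules of {A, E, S} → AE | SA | i | iS.
A: inherits non-unit rules of {A} → i | iS.
E: inherits non-unit rules of {A, E} → AE | i | iS.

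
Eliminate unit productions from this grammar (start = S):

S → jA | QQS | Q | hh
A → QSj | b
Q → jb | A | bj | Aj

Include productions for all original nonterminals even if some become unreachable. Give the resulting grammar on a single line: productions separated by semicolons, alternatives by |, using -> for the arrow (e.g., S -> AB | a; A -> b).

Unit productions: Q->A, S->Q.
Unit pairs (A ⇒* B via units): (Q,A), (S,A), (S,Q).
S: inherits non-unit rules of {A, Q, S} → Aj | QQS | QSj | b | bj | hh | jA | jb.
A: inherits non-unit rules of {A} → QSj | b.
Q: inherits non-unit rules of {A, Q} → Aj | QSj | b | bj | jb.

S -> b | Aj | bj | hh | jA | jb | QQS | QSj; A -> b | QSj; Q -> b | Aj | bj | jb | QSj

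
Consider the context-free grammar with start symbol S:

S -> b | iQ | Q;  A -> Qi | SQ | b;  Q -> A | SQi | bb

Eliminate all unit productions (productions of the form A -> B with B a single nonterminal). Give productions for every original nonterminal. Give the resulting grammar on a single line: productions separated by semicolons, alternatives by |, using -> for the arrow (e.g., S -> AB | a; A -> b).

S -> b | Qi | SQ | bb | iQ | SQi; A -> b | Qi | SQ; Q -> b | Qi | SQ | bb | SQi

Unit productions: Q->A, S->Q.
Unit pairs (A ⇒* B via units): (Q,A), (S,A), (S,Q).
S: inherits non-unit rules of {A, Q, S} → Qi | SQ | SQi | b | bb | iQ.
A: inherits non-unit rules of {A} → Qi | SQ | b.
Q: inherits non-unit rules of {A, Q} → Qi | SQ | SQi | b | bb.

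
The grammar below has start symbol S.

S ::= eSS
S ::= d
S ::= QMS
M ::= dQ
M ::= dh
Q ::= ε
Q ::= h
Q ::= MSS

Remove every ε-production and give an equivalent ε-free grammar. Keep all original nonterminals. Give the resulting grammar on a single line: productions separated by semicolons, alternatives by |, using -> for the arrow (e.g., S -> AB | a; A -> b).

S -> d | MS | QMS | eSS; M -> d | dQ | dh; Q -> h | MSS

Nullable set: {Q}.
S -> QMS: Q nullable, giving MS | QMS.
M -> dQ: Q nullable, giving d | dQ.
Drop Q -> ε.
Unchanged (no nullable symbols): S -> d; S -> eSS; M -> dh; Q -> MSS; Q -> h.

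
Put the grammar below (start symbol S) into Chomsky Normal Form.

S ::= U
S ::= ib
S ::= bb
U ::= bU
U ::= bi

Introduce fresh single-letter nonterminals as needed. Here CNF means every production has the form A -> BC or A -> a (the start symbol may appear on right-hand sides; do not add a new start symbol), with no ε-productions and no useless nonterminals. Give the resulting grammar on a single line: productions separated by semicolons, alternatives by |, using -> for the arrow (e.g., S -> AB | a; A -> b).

S -> AA | AB | AU | BA; A -> b; B -> i; U -> AB | AU

No ε-productions.
After unit-elimination: S -> bU | bb | bi | ib; U -> bU | bi.
TERM: introduce A -> b, B -> i and substitute in every rule of length ≥2.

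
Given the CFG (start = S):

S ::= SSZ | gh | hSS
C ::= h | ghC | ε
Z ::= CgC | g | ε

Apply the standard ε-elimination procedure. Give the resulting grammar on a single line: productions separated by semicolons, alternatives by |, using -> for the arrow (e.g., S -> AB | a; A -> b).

S -> SS | gh | SSZ | hSS; C -> h | gh | ghC; Z -> g | Cg | gC | CgC

Nullable set: {C, Z}.
S -> SSZ: Z nullable, giving SS | SSZ.
Drop C -> ε.
C -> ghC: C nullable, giving gh | ghC.
Drop Z -> ε.
Z -> CgC: C, C nullable, giving Cg | CgC | g | gC.
Unchanged (no nullable symbols): S -> gh; S -> hSS; C -> h; Z -> g.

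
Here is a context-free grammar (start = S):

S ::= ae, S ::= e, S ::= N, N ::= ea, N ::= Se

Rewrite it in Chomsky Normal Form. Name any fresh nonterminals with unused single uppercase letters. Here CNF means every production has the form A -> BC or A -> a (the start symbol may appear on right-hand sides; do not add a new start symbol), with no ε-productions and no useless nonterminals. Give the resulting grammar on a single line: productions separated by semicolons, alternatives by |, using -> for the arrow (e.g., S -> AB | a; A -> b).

S -> e | AB | BA | SA; A -> e; B -> a

No ε-productions.
After unit-elimination: S -> e | Se | ae | ea; N -> Se | ea.
TERM: introduce B -> a, A -> e and substitute in every rule of length ≥2.
Drop unreachable/unproductive: N.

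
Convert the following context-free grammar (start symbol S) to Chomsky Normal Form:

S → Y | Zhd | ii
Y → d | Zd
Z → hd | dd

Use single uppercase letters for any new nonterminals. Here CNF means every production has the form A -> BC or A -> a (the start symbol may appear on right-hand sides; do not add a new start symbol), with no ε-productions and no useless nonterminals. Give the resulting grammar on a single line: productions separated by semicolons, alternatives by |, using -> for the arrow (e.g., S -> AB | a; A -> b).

S -> d | CC | ZA | ZD; A -> d; B -> h; C -> i; D -> BA; Z -> AA | BA

No ε-productions.
After unit-elimination: S -> d | Zd | ii | Zhd; Y -> d | Zd; Z -> dd | hd.
TERM: introduce A -> d, B -> h, C -> i and substitute in every rule of length ≥2.
BIN: S -> ZBA becomes S -> ZD, D -> BA.
Drop unreachable/unproductive: Y.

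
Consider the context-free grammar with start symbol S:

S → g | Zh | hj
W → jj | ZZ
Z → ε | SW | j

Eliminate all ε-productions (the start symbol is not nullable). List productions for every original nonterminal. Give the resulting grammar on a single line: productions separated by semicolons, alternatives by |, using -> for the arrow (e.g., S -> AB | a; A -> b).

Nullable set: {W, Z}.
S -> Zh: Z nullable, giving Zh | h.
W -> ZZ: Z, Z nullable, giving Z | ZZ.
Drop Z -> ε.
Z -> SW: W nullable, giving S | SW.
Unchanged (no nullable symbols): S -> g; S -> hj; W -> jj; Z -> j.

S -> g | h | Zh | hj; W -> Z | ZZ | jj; Z -> S | j | SW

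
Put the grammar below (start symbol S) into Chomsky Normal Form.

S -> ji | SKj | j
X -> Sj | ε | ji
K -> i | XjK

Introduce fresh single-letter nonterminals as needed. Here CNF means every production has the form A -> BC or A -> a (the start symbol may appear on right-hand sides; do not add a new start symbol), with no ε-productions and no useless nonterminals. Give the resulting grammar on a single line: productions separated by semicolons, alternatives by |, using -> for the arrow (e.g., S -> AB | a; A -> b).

Nullable: {X}; after ε-elimination: S -> j | ji | SKj; K -> i | jK | XjK; X -> Sj | ji.
No unit productions to eliminate.
TERM: introduce B -> i, A -> j and substitute in every rule of length ≥2.
BIN: K -> XAK becomes K -> XC, C -> AK; S -> SKA becomes S -> SD, D -> KA.

S -> j | AB | SD; A -> j; B -> i; C -> AK; D -> KA; K -> i | AK | XC; X -> AB | SA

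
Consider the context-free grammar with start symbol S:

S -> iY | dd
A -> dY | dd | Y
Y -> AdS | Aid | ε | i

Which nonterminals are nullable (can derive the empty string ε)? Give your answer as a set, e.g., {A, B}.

{A, Y}

Directly nullable (have an ε-rule): {Y}.
A is nullable via A -> Y (every symbol on the right is already known nullable).
Not nullable: S — each has a terminal in every rule's right-hand side or depends on a non-nullable symbol.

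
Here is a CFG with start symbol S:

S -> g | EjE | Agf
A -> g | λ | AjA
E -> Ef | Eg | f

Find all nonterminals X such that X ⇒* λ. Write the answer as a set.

Directly nullable (have an ε-rule): {A}.
Not nullable: E, S — each has a terminal in every rule's right-hand side or depends on a non-nullable symbol.

{A}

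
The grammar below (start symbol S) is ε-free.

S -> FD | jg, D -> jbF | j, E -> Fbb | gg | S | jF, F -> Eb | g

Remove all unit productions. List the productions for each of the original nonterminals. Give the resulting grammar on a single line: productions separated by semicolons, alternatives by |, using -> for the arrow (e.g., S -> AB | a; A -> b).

Unit productions: E->S.
Unit pairs (A ⇒* B via units): (E,S).
S: inherits non-unit rules of {S} → FD | jg.
D: inherits non-unit rules of {D} → j | jbF.
E: inherits non-unit rules of {E, S} → FD | Fbb | gg | jF | jg.
F: inherits non-unit rules of {F} → Eb | g.

S -> FD | jg; D -> j | jbF; E -> FD | gg | jF | jg | Fbb; F -> g | Eb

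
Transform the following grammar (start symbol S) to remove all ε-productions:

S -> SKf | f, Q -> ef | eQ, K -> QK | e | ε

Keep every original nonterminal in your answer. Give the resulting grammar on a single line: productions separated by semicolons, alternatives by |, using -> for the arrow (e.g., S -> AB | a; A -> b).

S -> f | Sf | SKf; K -> Q | e | QK; Q -> eQ | ef

Nullable set: {K}.
S -> SKf: K nullable, giving SKf | Sf.
Drop K -> ε.
K -> QK: K nullable, giving Q | QK.
Unchanged (no nullable symbols): S -> f; K -> e; Q -> eQ; Q -> ef.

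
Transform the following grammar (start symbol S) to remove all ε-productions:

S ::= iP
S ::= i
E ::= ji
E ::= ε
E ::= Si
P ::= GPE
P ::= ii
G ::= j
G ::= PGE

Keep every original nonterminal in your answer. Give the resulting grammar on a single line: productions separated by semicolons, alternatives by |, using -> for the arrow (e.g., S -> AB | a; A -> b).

Nullable set: {E}.
Drop E -> ε.
G -> PGE: E nullable, giving PG | PGE.
P -> GPE: E nullable, giving GP | GPE.
Unchanged (no nullable symbols): S -> i; S -> iP; E -> Si; E -> ji; G -> j; P -> ii.

S -> i | iP; E -> Si | ji; G -> j | PG | PGE; P -> GP | ii | GPE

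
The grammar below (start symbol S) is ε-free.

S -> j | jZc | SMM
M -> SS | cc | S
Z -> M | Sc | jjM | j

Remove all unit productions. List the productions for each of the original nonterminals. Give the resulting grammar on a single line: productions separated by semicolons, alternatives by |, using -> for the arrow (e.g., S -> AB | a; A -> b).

Unit productions: M->S, Z->M.
Unit pairs (A ⇒* B via units): (M,S), (Z,M), (Z,S).
S: inherits non-unit rules of {S} → SMM | j | jZc.
M: inherits non-unit rules of {M, S} → SMM | SS | cc | j | jZc.
Z: inherits non-unit rules of {M, S, Z} → SMM | SS | Sc | cc | j | jZc | jjM.

S -> j | SMM | jZc; M -> j | SS | cc | SMM | jZc; Z -> j | SS | Sc | cc | SMM | jZc | jjM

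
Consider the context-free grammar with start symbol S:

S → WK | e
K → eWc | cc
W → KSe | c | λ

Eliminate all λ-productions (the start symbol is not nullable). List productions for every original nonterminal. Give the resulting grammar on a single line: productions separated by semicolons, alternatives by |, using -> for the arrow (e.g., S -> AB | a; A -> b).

Nullable set: {W}.
S -> WK: W nullable, giving K | WK.
K -> eWc: W nullable, giving eWc | ec.
Drop W -> λ.
Unchanged (no nullable symbols): S -> e; K -> cc; W -> KSe; W -> c.

S -> K | e | WK; K -> cc | ec | eWc; W -> c | KSe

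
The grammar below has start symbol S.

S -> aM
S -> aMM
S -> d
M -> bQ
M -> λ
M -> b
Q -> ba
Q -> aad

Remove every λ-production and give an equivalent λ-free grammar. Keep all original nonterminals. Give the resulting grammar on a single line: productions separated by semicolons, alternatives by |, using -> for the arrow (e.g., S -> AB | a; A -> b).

S -> a | d | aM | aMM; M -> b | bQ; Q -> ba | aad

Nullable set: {M}.
S -> aM: M nullable, giving a | aM.
S -> aMM: M, M nullable, giving a | aM | aMM.
Drop M -> λ.
Unchanged (no nullable symbols): S -> d; M -> b; M -> bQ; Q -> aad; Q -> ba.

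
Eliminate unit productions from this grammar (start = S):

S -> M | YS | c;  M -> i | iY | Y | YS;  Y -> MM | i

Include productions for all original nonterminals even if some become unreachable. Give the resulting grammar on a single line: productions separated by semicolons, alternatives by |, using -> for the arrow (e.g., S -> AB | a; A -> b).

S -> c | i | MM | YS | iY; M -> i | MM | YS | iY; Y -> i | MM

Unit productions: M->Y, S->M.
Unit pairs (A ⇒* B via units): (M,Y), (S,M), (S,Y).
S: inherits non-unit rules of {M, S, Y} → MM | YS | c | i | iY.
M: inherits non-unit rules of {M, Y} → MM | YS | i | iY.
Y: inherits non-unit rules of {Y} → MM | i.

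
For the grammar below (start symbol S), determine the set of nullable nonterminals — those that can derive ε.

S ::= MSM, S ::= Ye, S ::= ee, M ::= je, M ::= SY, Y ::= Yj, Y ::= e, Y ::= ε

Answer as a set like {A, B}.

Directly nullable (have an ε-rule): {Y}.
Not nullable: M, S — each has a terminal in every rule's right-hand side or depends on a non-nullable symbol.

{Y}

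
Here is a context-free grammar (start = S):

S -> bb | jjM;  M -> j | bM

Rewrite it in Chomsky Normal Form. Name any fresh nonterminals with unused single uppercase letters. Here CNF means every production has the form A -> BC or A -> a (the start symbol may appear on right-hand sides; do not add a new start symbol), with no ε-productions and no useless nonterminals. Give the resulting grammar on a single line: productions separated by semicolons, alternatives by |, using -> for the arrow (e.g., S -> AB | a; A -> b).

S -> AA | BC; A -> b; B -> j; C -> BM; M -> j | AM

No ε-productions.
No unit productions to eliminate.
TERM: introduce A -> b, B -> j and substitute in every rule of length ≥2.
BIN: S -> BBM becomes S -> BC, C -> BM.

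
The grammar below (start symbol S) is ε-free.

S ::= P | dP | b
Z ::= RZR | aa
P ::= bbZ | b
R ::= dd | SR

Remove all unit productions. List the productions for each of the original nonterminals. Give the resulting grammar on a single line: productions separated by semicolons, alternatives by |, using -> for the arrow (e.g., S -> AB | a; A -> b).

S -> b | dP | bbZ; P -> b | bbZ; R -> SR | dd; Z -> aa | RZR

Unit productions: S->P.
Unit pairs (A ⇒* B via units): (S,P).
S: inherits non-unit rules of {P, S} → b | bbZ | dP.
P: inherits non-unit rules of {P} → b | bbZ.
R: inherits non-unit rules of {R} → SR | dd.
Z: inherits non-unit rules of {Z} → RZR | aa.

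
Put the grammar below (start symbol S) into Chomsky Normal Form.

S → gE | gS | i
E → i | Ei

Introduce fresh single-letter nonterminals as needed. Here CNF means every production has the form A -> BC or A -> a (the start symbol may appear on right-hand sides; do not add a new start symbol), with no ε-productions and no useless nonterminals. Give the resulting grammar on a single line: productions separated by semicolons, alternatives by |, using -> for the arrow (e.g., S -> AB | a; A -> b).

S -> i | BE | BS; A -> i; B -> g; E -> i | EA

No ε-productions.
No unit productions to eliminate.
TERM: introduce B -> g, A -> i and substitute in every rule of length ≥2.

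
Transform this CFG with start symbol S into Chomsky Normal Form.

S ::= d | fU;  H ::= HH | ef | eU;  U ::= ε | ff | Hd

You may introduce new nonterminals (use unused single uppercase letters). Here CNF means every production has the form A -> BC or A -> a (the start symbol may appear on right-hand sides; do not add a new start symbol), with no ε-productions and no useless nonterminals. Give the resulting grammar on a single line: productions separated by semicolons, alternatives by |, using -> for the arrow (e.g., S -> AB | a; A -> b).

S -> d | f | BU; A -> e; B -> f; C -> d; H -> e | AB | AU | HH; U -> BB | HC

Nullable: {U}; after ε-elimination: S -> d | f | fU; H -> e | HH | eU | ef; U -> Hd | ff.
No unit productions to eliminate.
TERM: introduce C -> d, A -> e, B -> f and substitute in every rule of length ≥2.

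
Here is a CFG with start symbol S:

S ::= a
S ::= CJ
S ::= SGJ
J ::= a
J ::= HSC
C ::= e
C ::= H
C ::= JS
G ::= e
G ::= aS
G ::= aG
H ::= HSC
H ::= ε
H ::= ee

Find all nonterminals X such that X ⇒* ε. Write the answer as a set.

Directly nullable (have an ε-rule): {H}.
C is nullable via C -> H (every symbol on the right is already known nullable).
Not nullable: G, J, S — each has a terminal in every rule's right-hand side or depends on a non-nullable symbol.

{C, H}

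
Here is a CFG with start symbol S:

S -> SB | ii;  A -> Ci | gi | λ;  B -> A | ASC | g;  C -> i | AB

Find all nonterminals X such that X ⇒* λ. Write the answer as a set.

Directly nullable (have an ε-rule): {A}.
B is nullable via B -> A (every symbol on the right is already known nullable).
C is nullable via C -> AB (every symbol on the right is already known nullable).
Not nullable: S — each has a terminal in every rule's right-hand side or depends on a non-nullable symbol.

{A, B, C}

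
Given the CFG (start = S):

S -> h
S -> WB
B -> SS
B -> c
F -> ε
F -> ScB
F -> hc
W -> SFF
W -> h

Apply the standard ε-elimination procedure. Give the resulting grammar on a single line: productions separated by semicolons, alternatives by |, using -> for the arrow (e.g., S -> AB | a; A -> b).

Nullable set: {F}.
Drop F -> ε.
W -> SFF: F, F nullable, giving S | SF | SFF.
Unchanged (no nullable symbols): S -> WB; S -> h; B -> SS; B -> c; F -> ScB; F -> hc; W -> h.

S -> h | WB; B -> c | SS; F -> hc | ScB; W -> S | h | SF | SFF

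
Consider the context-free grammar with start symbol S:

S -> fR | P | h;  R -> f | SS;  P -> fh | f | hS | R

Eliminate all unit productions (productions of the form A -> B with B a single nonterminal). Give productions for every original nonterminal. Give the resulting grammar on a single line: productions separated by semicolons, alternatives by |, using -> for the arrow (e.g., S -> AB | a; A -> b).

S -> f | h | SS | fR | fh | hS; P -> f | SS | fh | hS; R -> f | SS

Unit productions: P->R, S->P.
Unit pairs (A ⇒* B via units): (P,R), (S,P), (S,R).
S: inherits non-unit rules of {P, R, S} → SS | f | fR | fh | h | hS.
P: inherits non-unit rules of {P, R} → SS | f | fh | hS.
R: inherits non-unit rules of {R} → SS | f.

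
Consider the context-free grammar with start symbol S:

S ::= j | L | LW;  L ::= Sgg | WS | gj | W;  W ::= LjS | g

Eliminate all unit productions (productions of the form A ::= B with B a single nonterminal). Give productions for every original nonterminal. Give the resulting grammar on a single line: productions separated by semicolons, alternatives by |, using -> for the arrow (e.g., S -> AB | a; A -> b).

S -> g | j | LW | WS | gj | LjS | Sgg; L -> g | WS | gj | LjS | Sgg; W -> g | LjS

Unit productions: L->W, S->L.
Unit pairs (A ⇒* B via units): (L,W), (S,L), (S,W).
S: inherits non-unit rules of {L, S, W} → LW | LjS | Sgg | WS | g | gj | j.
L: inherits non-unit rules of {L, W} → LjS | Sgg | WS | g | gj.
W: inherits non-unit rules of {W} → LjS | g.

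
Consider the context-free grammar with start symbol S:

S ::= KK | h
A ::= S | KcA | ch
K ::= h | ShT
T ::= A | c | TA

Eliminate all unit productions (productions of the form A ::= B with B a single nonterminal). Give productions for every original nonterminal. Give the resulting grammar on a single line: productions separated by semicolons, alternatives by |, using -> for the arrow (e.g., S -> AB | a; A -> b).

Unit productions: A->S, T->A.
Unit pairs (A ⇒* B via units): (A,S), (T,A), (T,S).
S: inherits non-unit rules of {S} → KK | h.
A: inherits non-unit rules of {A, S} → KK | KcA | ch | h.
K: inherits non-unit rules of {K} → ShT | h.
T: inherits non-unit rules of {A, S, T} → KK | KcA | TA | c | ch | h.

S -> h | KK; A -> h | KK | ch | KcA; K -> h | ShT; T -> c | h | KK | TA | ch | KcA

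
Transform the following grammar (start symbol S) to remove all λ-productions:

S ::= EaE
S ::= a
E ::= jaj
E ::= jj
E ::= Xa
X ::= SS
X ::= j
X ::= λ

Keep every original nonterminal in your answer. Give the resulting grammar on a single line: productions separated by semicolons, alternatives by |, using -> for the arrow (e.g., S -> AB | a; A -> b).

Nullable set: {X}.
E -> Xa: X nullable, giving Xa | a.
Drop X -> λ.
Unchanged (no nullable symbols): S -> EaE; S -> a; E -> jaj; E -> jj; X -> SS; X -> j.

S -> a | EaE; E -> a | Xa | jj | jaj; X -> j | SS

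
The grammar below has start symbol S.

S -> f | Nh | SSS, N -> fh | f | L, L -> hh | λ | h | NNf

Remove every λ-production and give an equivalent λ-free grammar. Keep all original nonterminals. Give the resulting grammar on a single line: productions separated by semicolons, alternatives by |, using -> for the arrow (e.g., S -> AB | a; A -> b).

S -> f | h | Nh | SSS; L -> f | h | Nf | hh | NNf; N -> L | f | fh

Nullable set: {L, N}.
S -> Nh: N nullable, giving Nh | h.
Drop L -> λ.
L -> NNf: N, N nullable, giving NNf | Nf | f.
N -> L: L nullable, giving L.
Unchanged (no nullable symbols): S -> SSS; S -> f; L -> h; L -> hh; N -> f; N -> fh.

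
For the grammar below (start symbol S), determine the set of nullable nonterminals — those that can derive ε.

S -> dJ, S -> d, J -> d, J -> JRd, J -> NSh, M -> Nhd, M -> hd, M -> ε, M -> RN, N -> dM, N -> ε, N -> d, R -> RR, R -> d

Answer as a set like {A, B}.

Directly nullable (have an ε-rule): {M, N}.
Not nullable: J, R, S — each has a terminal in every rule's right-hand side or depends on a non-nullable symbol.

{M, N}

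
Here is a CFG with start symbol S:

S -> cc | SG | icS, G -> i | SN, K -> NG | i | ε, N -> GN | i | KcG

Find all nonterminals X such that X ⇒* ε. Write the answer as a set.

Directly nullable (have an ε-rule): {K}.
Not nullable: G, N, S — each has a terminal in every rule's right-hand side or depends on a non-nullable symbol.

{K}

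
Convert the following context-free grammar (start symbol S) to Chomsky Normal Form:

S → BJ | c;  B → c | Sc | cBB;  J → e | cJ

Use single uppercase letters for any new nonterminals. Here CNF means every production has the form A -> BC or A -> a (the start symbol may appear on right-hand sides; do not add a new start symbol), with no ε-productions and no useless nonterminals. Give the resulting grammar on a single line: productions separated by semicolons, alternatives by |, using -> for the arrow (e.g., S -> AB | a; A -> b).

No ε-productions.
No unit productions to eliminate.
TERM: introduce A -> c and substitute in every rule of length ≥2.
BIN: B -> ABB becomes B -> AC, C -> BB.

S -> c | BJ; A -> c; B -> c | AC | SA; C -> BB; J -> e | AJ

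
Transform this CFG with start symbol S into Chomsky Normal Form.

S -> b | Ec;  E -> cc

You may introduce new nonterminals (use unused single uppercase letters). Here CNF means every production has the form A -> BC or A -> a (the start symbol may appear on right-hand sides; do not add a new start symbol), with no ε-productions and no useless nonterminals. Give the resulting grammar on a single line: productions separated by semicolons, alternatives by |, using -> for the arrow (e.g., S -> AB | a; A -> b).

No ε-productions.
No unit productions to eliminate.
TERM: introduce A -> c and substitute in every rule of length ≥2.

S -> b | EA; A -> c; E -> AA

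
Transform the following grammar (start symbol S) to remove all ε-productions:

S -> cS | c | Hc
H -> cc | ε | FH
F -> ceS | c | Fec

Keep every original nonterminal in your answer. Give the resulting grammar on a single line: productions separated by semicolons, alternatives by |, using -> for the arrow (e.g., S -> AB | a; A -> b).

Nullable set: {H}.
S -> Hc: H nullable, giving Hc | c.
Drop H -> ε.
H -> FH: H nullable, giving F | FH.
Unchanged (no nullable symbols): S -> c; S -> cS; F -> Fec; F -> c; F -> ceS; H -> cc.

S -> c | Hc | cS; F -> c | Fec | ceS; H -> F | FH | cc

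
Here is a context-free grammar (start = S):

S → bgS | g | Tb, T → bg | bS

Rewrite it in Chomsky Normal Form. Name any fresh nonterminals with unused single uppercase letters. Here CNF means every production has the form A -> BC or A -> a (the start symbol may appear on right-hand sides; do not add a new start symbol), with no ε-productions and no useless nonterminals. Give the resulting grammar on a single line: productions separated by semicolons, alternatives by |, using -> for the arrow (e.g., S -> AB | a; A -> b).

No ε-productions.
No unit productions to eliminate.
TERM: introduce A -> b, B -> g and substitute in every rule of length ≥2.
BIN: S -> ABS becomes S -> AC, C -> BS.

S -> g | AC | TA; A -> b; B -> g; C -> BS; T -> AB | AS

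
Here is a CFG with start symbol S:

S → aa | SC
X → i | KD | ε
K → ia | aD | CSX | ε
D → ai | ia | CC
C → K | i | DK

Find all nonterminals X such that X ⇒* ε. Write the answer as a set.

{C, D, K, X}

Directly nullable (have an ε-rule): {K, X}.
C is nullable via C -> K (every symbol on the right is already known nullable).
D is nullable via D -> CC (every symbol on the right is already known nullable).
Not nullable: S — each has a terminal in every rule's right-hand side or depends on a non-nullable symbol.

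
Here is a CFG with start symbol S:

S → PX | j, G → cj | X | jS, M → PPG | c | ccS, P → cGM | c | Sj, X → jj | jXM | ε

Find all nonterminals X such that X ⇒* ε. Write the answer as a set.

{G, X}

Directly nullable (have an ε-rule): {X}.
G is nullable via G -> X (every symbol on the right is already known nullable).
Not nullable: M, P, S — each has a terminal in every rule's right-hand side or depends on a non-nullable symbol.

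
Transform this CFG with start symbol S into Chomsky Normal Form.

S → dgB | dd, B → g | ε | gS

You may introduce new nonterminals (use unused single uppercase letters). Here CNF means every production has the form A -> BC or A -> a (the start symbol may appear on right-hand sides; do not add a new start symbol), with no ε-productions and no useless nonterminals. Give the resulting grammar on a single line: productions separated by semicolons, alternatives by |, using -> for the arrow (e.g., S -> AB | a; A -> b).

S -> CA | CC | CD; A -> g; B -> g | AS; C -> d; D -> AB

Nullable: {B}; after ε-elimination: S -> dd | dg | dgB; B -> g | gS.
No unit productions to eliminate.
TERM: introduce C -> d, A -> g and substitute in every rule of length ≥2.
BIN: S -> CAB becomes S -> CD, D -> AB.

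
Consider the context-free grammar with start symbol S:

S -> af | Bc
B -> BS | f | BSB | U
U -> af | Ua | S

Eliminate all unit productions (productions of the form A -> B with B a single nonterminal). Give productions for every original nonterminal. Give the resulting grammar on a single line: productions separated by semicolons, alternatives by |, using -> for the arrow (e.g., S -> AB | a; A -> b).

S -> Bc | af; B -> f | BS | Bc | Ua | af | BSB; U -> Bc | Ua | af

Unit productions: B->U, U->S.
Unit pairs (A ⇒* B via units): (B,S), (B,U), (U,S).
S: inherits non-unit rules of {S} → Bc | af.
B: inherits non-unit rules of {B, S, U} → BS | BSB | Bc | Ua | af | f.
U: inherits non-unit rules of {S, U} → Bc | Ua | af.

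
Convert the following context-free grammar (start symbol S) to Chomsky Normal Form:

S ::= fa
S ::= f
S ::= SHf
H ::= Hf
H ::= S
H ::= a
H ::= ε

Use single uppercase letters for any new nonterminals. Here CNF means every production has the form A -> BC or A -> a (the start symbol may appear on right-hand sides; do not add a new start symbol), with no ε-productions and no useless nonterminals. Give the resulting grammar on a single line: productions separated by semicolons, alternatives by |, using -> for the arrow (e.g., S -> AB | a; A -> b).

S -> f | AB | SA | SD; A -> f; B -> a; C -> HA; D -> HA; H -> a | f | AB | HA | SA | SC

Nullable: {H}; after ε-elimination: S -> f | Sf | fa | SHf; H -> S | a | f | Hf.
After unit-elimination: S -> f | Sf | fa | SHf; H -> a | f | Hf | Sf | fa | SHf.
TERM: introduce B -> a, A -> f and substitute in every rule of length ≥2.
BIN: H -> SHA becomes H -> SC, C -> HA; S -> SHA becomes S -> SD, D -> HA.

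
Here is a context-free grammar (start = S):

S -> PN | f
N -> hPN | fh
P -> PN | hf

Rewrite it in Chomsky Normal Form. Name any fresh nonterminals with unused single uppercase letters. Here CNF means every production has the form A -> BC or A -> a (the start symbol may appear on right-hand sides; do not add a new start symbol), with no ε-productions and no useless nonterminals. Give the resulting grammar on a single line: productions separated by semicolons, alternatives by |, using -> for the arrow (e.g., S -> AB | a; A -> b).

No ε-productions.
No unit productions to eliminate.
TERM: introduce A -> f, B -> h and substitute in every rule of length ≥2.
BIN: N -> BPN becomes N -> BC, C -> PN.

S -> f | PN; A -> f; B -> h; C -> PN; N -> AB | BC; P -> BA | PN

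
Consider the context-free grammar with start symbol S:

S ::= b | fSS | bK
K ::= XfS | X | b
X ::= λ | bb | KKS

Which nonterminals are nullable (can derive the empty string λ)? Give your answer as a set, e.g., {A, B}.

{K, X}

Directly nullable (have an ε-rule): {X}.
K is nullable via K -> X (every symbol on the right is already known nullable).
Not nullable: S — each has a terminal in every rule's right-hand side or depends on a non-nullable symbol.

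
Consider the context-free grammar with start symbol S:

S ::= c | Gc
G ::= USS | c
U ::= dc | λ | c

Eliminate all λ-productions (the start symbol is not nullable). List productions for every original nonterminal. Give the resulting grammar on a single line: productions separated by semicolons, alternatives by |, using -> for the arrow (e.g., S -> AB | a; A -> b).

S -> c | Gc; G -> c | SS | USS; U -> c | dc

Nullable set: {U}.
G -> USS: U nullable, giving SS | USS.
Drop U -> λ.
Unchanged (no nullable symbols): S -> Gc; S -> c; G -> c; U -> c; U -> dc.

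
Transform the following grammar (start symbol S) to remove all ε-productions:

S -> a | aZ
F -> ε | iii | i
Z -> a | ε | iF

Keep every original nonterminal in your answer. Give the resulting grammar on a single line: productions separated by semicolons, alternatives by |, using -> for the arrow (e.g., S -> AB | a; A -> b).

Nullable set: {F, Z}.
S -> aZ: Z nullable, giving a | aZ.
Drop F -> ε.
Drop Z -> ε.
Z -> iF: F nullable, giving i | iF.
Unchanged (no nullable symbols): S -> a; F -> i; F -> iii; Z -> a.

S -> a | aZ; F -> i | iii; Z -> a | i | iF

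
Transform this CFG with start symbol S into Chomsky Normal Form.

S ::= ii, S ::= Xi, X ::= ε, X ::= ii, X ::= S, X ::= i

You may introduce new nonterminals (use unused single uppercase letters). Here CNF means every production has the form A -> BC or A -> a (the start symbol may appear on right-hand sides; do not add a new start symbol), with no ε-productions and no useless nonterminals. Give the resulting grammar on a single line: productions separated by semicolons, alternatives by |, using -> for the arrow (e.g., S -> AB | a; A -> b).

Nullable: {X}; after ε-elimination: S -> i | Xi | ii; X -> S | i | ii.
After unit-elimination: S -> i | Xi | ii; X -> i | Xi | ii.
TERM: introduce A -> i and substitute in every rule of length ≥2.

S -> i | AA | XA; A -> i; X -> i | AA | XA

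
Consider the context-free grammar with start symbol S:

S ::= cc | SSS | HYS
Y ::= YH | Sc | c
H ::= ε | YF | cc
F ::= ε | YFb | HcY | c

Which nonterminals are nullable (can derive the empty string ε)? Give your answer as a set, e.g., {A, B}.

Directly nullable (have an ε-rule): {F, H}.
Not nullable: S, Y — each has a terminal in every rule's right-hand side or depends on a non-nullable symbol.

{F, H}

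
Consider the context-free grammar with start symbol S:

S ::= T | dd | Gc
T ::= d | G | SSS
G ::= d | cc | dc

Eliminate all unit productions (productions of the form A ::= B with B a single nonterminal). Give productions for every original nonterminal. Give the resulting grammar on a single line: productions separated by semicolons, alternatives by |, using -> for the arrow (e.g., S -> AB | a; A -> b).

S -> d | Gc | cc | dc | dd | SSS; G -> d | cc | dc; T -> d | cc | dc | SSS

Unit productions: S->T, T->G.
Unit pairs (A ⇒* B via units): (S,G), (S,T), (T,G).
S: inherits non-unit rules of {G, S, T} → Gc | SSS | cc | d | dc | dd.
G: inherits non-unit rules of {G} → cc | d | dc.
T: inherits non-unit rules of {G, T} → SSS | cc | d | dc.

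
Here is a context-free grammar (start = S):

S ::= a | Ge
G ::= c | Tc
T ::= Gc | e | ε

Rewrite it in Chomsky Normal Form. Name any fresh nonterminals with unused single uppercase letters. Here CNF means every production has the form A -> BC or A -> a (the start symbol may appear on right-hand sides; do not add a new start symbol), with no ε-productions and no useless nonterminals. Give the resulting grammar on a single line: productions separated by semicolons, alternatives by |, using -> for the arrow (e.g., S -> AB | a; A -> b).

S -> a | GB; A -> c; B -> e; G -> c | TA; T -> e | GA

Nullable: {T}; after ε-elimination: S -> a | Ge; G -> c | Tc; T -> e | Gc.
No unit productions to eliminate.
TERM: introduce A -> c, B -> e and substitute in every rule of length ≥2.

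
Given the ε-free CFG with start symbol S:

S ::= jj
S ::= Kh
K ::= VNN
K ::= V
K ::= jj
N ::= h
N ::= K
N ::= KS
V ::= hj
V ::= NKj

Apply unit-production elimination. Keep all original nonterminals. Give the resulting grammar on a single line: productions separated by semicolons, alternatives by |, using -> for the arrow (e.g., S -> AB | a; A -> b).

Unit productions: K->V, N->K.
Unit pairs (A ⇒* B via units): (K,V), (N,K), (N,V).
S: inherits non-unit rules of {S} → Kh | jj.
K: inherits non-unit rules of {K, V} → NKj | VNN | hj | jj.
N: inherits non-unit rules of {K, N, V} → KS | NKj | VNN | h | hj | jj.
V: inherits non-unit rules of {V} → NKj | hj.

S -> Kh | jj; K -> hj | jj | NKj | VNN; N -> h | KS | hj | jj | NKj | VNN; V -> hj | NKj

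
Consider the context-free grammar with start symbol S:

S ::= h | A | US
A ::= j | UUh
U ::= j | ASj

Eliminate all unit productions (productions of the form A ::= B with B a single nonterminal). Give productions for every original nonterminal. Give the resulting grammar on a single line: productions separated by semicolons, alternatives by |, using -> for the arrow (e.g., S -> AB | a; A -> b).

Unit productions: S->A.
Unit pairs (A ⇒* B via units): (S,A).
S: inherits non-unit rules of {A, S} → US | UUh | h | j.
A: inherits non-unit rules of {A} → UUh | j.
U: inherits non-unit rules of {U} → ASj | j.

S -> h | j | US | UUh; A -> j | UUh; U -> j | ASj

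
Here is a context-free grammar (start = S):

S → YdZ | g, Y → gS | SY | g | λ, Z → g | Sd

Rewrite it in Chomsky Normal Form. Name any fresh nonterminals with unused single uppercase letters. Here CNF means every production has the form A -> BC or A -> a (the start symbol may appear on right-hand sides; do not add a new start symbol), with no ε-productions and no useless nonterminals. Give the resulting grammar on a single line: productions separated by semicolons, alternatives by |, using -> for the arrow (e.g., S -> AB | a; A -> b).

S -> g | AZ | YC; A -> d; B -> g; C -> AZ; D -> AZ; Y -> g | AZ | BS | SY | YD; Z -> g | SA

Nullable: {Y}; after ε-elimination: S -> g | dZ | YdZ; Y -> S | g | SY | gS; Z -> g | Sd.
After unit-elimination: S -> g | dZ | YdZ; Y -> g | SY | dZ | gS | YdZ; Z -> g | Sd.
TERM: introduce A -> d, B -> g and substitute in every rule of length ≥2.
BIN: S -> YAZ becomes S -> YC, C -> AZ; Y -> YAZ becomes Y -> YD, D -> AZ.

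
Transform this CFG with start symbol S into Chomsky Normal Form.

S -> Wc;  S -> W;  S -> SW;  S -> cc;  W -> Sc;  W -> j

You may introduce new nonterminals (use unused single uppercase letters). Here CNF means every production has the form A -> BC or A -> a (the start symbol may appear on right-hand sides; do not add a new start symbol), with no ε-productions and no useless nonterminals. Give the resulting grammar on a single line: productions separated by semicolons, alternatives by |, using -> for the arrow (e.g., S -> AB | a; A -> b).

No ε-productions.
After unit-elimination: S -> j | SW | Sc | Wc | cc; W -> j | Sc.
TERM: introduce A -> c and substitute in every rule of length ≥2.

S -> j | AA | SA | SW | WA; A -> c; W -> j | SA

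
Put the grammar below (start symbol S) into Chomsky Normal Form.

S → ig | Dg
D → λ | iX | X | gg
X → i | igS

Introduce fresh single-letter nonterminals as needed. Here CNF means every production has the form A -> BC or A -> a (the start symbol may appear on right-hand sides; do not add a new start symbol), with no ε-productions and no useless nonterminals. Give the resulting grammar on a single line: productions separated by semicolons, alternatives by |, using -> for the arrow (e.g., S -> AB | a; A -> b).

S -> g | BA | DA; A -> g; B -> i; C -> AS; D -> i | AA | BC | BX; E -> AS; X -> i | BE

Nullable: {D}; after ε-elimination: S -> g | Dg | ig; D -> X | gg | iX; X -> i | igS.
After unit-elimination: S -> g | Dg | ig; D -> i | gg | iX | igS; X -> i | igS.
TERM: introduce A -> g, B -> i and substitute in every rule of length ≥2.
BIN: D -> BAS becomes D -> BC, C -> AS; X -> BAS becomes X -> BE, E -> AS.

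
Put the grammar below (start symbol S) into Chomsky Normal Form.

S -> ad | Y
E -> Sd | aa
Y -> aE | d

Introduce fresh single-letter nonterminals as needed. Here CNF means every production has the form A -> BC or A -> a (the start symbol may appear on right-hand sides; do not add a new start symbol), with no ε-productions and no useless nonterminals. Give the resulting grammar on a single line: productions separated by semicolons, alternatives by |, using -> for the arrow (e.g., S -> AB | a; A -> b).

S -> d | BA | BE; A -> d; B -> a; E -> BB | SA

No ε-productions.
After unit-elimination: S -> d | aE | ad; E -> Sd | aa; Y -> d | aE.
TERM: introduce B -> a, A -> d and substitute in every rule of length ≥2.
Drop unreachable/unproductive: Y.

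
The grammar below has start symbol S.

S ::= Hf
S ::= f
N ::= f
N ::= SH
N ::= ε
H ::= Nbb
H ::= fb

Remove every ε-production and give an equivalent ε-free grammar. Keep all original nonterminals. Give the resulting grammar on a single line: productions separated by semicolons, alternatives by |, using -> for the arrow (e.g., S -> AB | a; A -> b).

Nullable set: {N}.
H -> Nbb: N nullable, giving Nbb | bb.
Drop N -> ε.
Unchanged (no nullable symbols): S -> Hf; S -> f; H -> fb; N -> SH; N -> f.

S -> f | Hf; H -> bb | fb | Nbb; N -> f | SH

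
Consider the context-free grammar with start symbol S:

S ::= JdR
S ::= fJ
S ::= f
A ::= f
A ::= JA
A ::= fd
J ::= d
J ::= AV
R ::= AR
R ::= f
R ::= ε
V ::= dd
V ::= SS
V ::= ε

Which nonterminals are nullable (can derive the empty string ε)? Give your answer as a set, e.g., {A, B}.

Directly nullable (have an ε-rule): {R, V}.
Not nullable: A, J, S — each has a terminal in every rule's right-hand side or depends on a non-nullable symbol.

{R, V}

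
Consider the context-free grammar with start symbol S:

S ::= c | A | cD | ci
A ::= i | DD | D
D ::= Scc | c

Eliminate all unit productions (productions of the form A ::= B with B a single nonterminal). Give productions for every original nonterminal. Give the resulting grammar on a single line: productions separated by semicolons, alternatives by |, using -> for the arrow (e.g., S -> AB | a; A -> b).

Unit productions: A->D, S->A.
Unit pairs (A ⇒* B via units): (A,D), (S,A), (S,D).
S: inherits non-unit rules of {A, D, S} → DD | Scc | c | cD | ci | i.
A: inherits non-unit rules of {A, D} → DD | Scc | c | i.
D: inherits non-unit rules of {D} → Scc | c.

S -> c | i | DD | cD | ci | Scc; A -> c | i | DD | Scc; D -> c | Scc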